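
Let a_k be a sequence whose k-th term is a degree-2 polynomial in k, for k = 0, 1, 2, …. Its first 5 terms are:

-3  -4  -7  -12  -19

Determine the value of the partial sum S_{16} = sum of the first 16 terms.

1st diffs: -1, -3, -5, -7.
2nd diffs: -2, -2, -2 (constant).
Newton forward-difference form: a_k = -3 + (-1)·C(k,1) + (-2)·C(k,2).
Continuing: …, -28, -39, -52, -67, …, a_{15} = -228.
Summing k = 0..15 (16 terms) gives -1288.

-1288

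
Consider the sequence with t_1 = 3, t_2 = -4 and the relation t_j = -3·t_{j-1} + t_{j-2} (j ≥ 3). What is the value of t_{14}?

Iterate the recurrence:
t_3 = 15; t_4 = -49; t_5 = 162; …; t_{11} = 210258; t_{12} = -694435; t_{13} = 2293563; t_{14} = -7575124.

-7575124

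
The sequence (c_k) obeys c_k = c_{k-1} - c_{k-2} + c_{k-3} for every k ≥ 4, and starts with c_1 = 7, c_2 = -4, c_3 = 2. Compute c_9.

7

Iterate the recurrence:
c_4 = 13; c_5 = 7; c_6 = -4; c_7 = 2; c_8 = 13; c_9 = 7.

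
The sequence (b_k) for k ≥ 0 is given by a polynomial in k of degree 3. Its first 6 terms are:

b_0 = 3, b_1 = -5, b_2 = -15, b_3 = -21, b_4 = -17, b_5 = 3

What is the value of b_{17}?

3675

1st diffs: -8, -10, -6, 4, 20.
2nd diffs: -2, 4, 10, 16.
3rd diffs: 6, 6, 6 (constant).
Newton forward-difference form: b_k = 3 + (-8)·C(k,1) + (-2)·C(k,2) + 6·C(k,3).
At k = 17: k = 17, so b_{17} = 3 - 136 - 272 + 4080 = 3675.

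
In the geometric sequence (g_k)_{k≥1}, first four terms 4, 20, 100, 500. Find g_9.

1562500

Common ratio r = 5.
g_k = 4·5^(k-1).
g_9 = 4·5^8 = 1562500.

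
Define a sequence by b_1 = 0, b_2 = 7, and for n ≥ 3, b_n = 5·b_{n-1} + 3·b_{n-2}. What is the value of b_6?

Applying the relation repeatedly:
b_3 = 35, b_4 = 196, b_5 = 1085, b_6 = 6013.

6013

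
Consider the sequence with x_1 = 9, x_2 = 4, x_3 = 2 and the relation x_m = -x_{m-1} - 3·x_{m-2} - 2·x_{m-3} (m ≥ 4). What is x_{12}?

-1094

Compute successive terms:
x_4 = -32  x_5 = 18  x_6 = 74  x_7 = -64  x_8 = -194  x_9 = 238  x_{10} = 472  x_{11} = -798  x_{12} = -1094.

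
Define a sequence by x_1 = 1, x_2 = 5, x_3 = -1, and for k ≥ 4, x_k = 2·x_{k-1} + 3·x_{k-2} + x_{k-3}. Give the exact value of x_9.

2909

Applying the relation repeatedly:
x_4 = 14;  x_5 = 30;  x_6 = 101;  x_7 = 306;  x_8 = 945;  x_9 = 2909.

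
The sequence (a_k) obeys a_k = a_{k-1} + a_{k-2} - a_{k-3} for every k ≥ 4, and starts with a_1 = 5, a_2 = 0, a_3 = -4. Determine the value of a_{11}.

Step forward from the initial values:
a_4 = -9; a_5 = -13; a_6 = -18; a_7 = -22; a_8 = -27; a_9 = -31; a_{10} = -36; a_{11} = -40.

-40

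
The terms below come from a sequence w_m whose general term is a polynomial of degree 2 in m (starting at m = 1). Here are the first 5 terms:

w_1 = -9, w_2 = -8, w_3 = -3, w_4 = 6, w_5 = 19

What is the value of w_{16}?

1st diffs: 1, 5, 9, 13.
2nd diffs: 4, 4, 4 (constant).
Newton forward-difference form: w_m = -9 + 1·C(m-1,1) + 4·C(m-1,2).
At m = 16: m-1 = 15, so w_{16} = -9 + 15 + 420 = 426.

426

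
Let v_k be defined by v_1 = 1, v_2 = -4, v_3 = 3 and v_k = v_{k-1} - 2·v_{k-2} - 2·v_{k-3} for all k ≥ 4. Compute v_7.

-53

Applying the relation repeatedly:
v_4 = 9, v_5 = 11, v_6 = -13, v_7 = -53.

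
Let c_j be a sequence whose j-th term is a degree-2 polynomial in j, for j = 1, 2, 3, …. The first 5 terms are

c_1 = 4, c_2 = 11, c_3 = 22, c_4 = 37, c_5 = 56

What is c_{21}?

1st diffs: 7, 11, 15, 19.
2nd diffs: 4, 4, 4 (constant).
So c_j = 2j^2 + j + 1.
Evaluating at j = 21 gives c_{21} = 904.

904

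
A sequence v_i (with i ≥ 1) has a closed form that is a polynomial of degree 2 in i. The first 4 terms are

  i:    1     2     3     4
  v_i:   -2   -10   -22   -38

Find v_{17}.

-610

1st diffs: -8, -12, -16.
2nd diffs: -4, -4 (constant).
So v_i = -2i^2 - 2i + 2.
Evaluating at i = 17 gives v_{17} = -610.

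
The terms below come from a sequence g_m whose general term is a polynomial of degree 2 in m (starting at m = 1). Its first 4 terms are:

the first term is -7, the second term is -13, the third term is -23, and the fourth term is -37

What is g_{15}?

1st diffs: -6, -10, -14.
2nd diffs: -4, -4 (constant).
Newton forward-difference form: g_m = -7 + (-6)·C(m-1,1) + (-4)·C(m-1,2).
At m = 15: m-1 = 14, so g_{15} = -7 - 84 - 364 = -455.

-455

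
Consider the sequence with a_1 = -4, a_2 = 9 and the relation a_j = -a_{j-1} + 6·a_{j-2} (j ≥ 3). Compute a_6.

807

Step forward from the initial values:
a_3 = -33, a_4 = 87, a_5 = -285, a_6 = 807.
(Characteristic roots are 2 and -3.)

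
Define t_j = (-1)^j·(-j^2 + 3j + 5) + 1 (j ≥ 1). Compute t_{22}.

(-1)^22 = 1; -j^2 + 3j + 5 at j=22 is -413; so t_{22} = -412.

-412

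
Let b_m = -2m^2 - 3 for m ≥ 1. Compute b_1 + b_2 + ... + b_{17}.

Over m = 1..17: Σm = 153, Σm² = 1785.
Total = (-2)·1785 + (-3)·17 = -3621.

-3621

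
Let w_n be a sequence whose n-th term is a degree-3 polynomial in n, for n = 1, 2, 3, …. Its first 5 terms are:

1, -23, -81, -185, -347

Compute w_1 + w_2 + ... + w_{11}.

-10879

1st diffs: -24, -58, -104, -162.
2nd diffs: -34, -46, -58.
3rd diffs: -12, -12 (constant).
So w_n = -2n^3 - 5n^2 + 5n + 3.
Continuing: …, -579, -893, -1301, -1815, …, w_{11} = -3209.
Summing n = 1..11 (11 terms) gives -10879.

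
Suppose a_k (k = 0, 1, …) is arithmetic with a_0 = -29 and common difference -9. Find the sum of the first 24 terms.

-3180

a_k = -29 + (k - 0)·(-9).
a_{23} = -236; S = 24·(-29 + (-236))/2 = -3180.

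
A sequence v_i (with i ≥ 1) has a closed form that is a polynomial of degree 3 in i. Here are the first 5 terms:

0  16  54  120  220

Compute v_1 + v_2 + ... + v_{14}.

1st diffs: 16, 38, 66, 100.
2nd diffs: 22, 28, 34.
3rd diffs: 6, 6 (constant).
Newton forward-difference form: v_i = 16·C(i-1,1) + 22·C(i-1,2) + 6·C(i-1,3).
Continuing: …, 360, 546, 784, 1080, …, v_{14} = 3640.
Summing i = 1..14 (14 terms) gives 15470.

15470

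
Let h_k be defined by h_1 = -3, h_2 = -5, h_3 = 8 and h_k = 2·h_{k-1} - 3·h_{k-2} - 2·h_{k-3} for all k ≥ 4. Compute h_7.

-268

h_4 = 37;  h_5 = 60;  h_6 = -7;  h_7 = -268.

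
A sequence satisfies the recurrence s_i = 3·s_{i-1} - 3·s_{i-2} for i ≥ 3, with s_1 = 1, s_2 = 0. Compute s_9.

s_3 = -3; s_4 = -9; s_5 = -18; s_6 = -27; s_7 = -27; s_8 = 0; s_9 = 81.

81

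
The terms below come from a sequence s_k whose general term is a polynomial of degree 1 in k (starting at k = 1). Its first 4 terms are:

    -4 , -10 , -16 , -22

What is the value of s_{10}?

1st diffs: -6, -6, -6 (constant).
So s_k = -6k + 2.
Evaluating at k = 10 gives s_{10} = -58.

-58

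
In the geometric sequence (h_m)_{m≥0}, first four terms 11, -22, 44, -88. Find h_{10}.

Common ratio r = -2.
h_m = 11·(-2)^(m-0).
h_{10} = 11·(-2)^10 = 11264.

11264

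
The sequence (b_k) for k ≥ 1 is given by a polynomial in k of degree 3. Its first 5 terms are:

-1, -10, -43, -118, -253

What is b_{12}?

-4390

1st diffs: -9, -33, -75, -135.
2nd diffs: -24, -42, -60.
3rd diffs: -18, -18 (constant).
Newton forward-difference form: b_k = -1 + (-9)·C(k-1,1) + (-24)·C(k-1,2) + (-18)·C(k-1,3).
At k = 12: k-1 = 11, so b_{12} = -1 - 99 - 1320 - 2970 = -4390.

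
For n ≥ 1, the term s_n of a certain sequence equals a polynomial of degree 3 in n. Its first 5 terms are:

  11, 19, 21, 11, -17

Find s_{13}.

-1609

1st diffs: 8, 2, -10, -28.
2nd diffs: -6, -12, -18.
3rd diffs: -6, -6 (constant).
So s_n = -n^3 + 3n^2 + 6n + 3.
Evaluating at n = 13 gives s_{13} = -1609.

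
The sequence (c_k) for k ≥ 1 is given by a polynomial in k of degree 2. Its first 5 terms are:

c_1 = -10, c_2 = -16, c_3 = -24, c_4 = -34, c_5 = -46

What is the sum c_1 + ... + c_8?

1st diffs: -6, -8, -10, -12.
2nd diffs: -2, -2, -2 (constant).
So c_k = -k^2 - 3k - 6.
Continuing: -60, -76, -94.
Summing k = 1..8 (8 terms) gives -360.

-360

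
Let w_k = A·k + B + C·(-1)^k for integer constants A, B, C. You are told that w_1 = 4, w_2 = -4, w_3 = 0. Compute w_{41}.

Write the equations: A + B - C = 4; 2A + B + C = -4; 3A + B - C = 0.
Subtracting the first from the second: A + 2C = -8.
Subtracting the second from the third: A - 2C = 4.
Solving: C = -3, A = -2, then B = 3.
So w_k = -2·k + 3 + (-3)·(-1)^k; at k=41 this is -76.

-76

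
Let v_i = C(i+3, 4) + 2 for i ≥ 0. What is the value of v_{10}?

717

C(13, 4) = 715, so v_{10} = 717.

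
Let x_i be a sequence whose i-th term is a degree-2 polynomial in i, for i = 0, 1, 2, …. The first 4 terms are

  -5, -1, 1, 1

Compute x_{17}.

-209

1st diffs: 4, 2, 0.
2nd diffs: -2, -2 (constant).
Newton forward-difference form: x_i = -5 + 4·C(i,1) + (-2)·C(i,2).
At i = 17: i = 17, so x_{17} = -5 + 68 - 272 = -209.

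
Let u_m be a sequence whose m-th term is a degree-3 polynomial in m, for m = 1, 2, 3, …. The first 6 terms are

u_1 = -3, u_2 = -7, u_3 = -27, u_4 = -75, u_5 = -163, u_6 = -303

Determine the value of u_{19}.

1st diffs: -4, -20, -48, -88, -140.
2nd diffs: -16, -28, -40, -52.
3rd diffs: -12, -12, -12 (constant).
Newton forward-difference form: u_m = -3 + (-4)·C(m-1,1) + (-16)·C(m-1,2) + (-12)·C(m-1,3).
At m = 19: m-1 = 18, so u_{19} = -3 - 72 - 2448 - 9792 = -12315.

-12315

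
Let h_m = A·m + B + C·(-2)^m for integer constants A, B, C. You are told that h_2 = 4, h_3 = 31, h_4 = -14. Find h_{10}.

Plug in m = 2, 3, 4: 2A + B + 4C = 4; 3A + B - 8C = 31; 4A + B + 16C = -14.
Subtracting the first from the second: A - 12C = 27.
Subtracting the second from the third: A + 24C = -45.
Solving: C = -2, A = 3, then B = 6.
Therefore h_{10} = 30 + 6 + (-2)·1024 = -2012.

-2012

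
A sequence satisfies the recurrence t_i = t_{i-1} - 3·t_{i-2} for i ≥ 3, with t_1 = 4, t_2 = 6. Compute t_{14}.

Compute successive terms:
t_3 = -6, t_4 = -24, t_5 = -6, …, t_{11} = 1074, t_{12} = 1146, t_{13} = -2076, t_{14} = -5514.

-5514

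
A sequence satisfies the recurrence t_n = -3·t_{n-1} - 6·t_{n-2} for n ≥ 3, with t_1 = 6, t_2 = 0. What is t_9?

Step forward from the initial values:
t_3 = -36, t_4 = 108, t_5 = -108, t_6 = -324, t_7 = 1620, t_8 = -2916, t_9 = -972.

-972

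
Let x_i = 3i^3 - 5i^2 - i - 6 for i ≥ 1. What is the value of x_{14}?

7232

x_{14} = 3·14^3 - 5·14^2 - 1·14 - 6 = 7232.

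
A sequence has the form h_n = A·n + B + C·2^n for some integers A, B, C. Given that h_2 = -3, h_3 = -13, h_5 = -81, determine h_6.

-175

Plug in n = 2, 3, 5: 2A + B + 4C = -3; 3A + B + 8C = -13; 5A + B + 32C = -81.
Subtracting the first from the second: A + 4C = -10.
Subtracting the second from the third: 2A + 24C = -68.
Solving: C = -3, A = 2, then B = 5.
So h_n = 2·n + 5 + (-3)·2^n; at n=6 this is -175.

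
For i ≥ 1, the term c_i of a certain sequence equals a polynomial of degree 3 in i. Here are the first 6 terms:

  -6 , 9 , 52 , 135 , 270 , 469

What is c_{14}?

1st diffs: 15, 43, 83, 135, 199.
2nd diffs: 28, 40, 52, 64.
3rd diffs: 12, 12, 12 (constant).
So c_i = 2i^3 + 2i^2 - 5i - 5.
Evaluating at i = 14 gives c_{14} = 5805.

5805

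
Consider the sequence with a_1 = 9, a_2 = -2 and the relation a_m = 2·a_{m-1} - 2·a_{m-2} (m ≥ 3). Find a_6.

Step forward from the initial values:
a_3 = -22; a_4 = -40; a_5 = -36; a_6 = 8.

8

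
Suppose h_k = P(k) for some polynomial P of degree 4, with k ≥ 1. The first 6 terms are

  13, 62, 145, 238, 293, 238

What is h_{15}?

1st diffs: 49, 83, 93, 55, -55.
2nd diffs: 34, 10, -38, -110.
3rd diffs: -24, -48, -72.
4th diffs: -24, -24 (constant).
Newton forward-difference form: h_k = 13 + 49·C(k-1,1) + 34·C(k-1,2) + (-24)·C(k-1,3) + (-24)·C(k-1,4).
At k = 15: k-1 = 14, so h_{15} = 13 + 686 + 3094 - 8736 - 24024 = -28967.

-28967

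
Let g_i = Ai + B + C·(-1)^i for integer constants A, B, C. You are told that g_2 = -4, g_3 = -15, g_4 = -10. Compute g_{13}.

The three given values yield: 2A + B + C = -4; 3A + B - C = -15; 4A + B + C = -10.
Subtracting the first from the second: A - 2C = -11.
Subtracting the second from the third: A + 2C = 5.
Solving: C = 4, A = -3, then B = -2.
Therefore g_{13} = -39 + (-2) + 4·(-1) = -45.

-45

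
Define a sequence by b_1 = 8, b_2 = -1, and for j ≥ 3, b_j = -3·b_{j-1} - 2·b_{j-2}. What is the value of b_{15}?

-114673

Compute successive terms:
b_3 = -13  b_4 = 41  b_5 = -97  …  b_{12} = 14321  b_{13} = -28657  b_{14} = 57329  b_{15} = -114673.
(Characteristic roots are -1 and -2.)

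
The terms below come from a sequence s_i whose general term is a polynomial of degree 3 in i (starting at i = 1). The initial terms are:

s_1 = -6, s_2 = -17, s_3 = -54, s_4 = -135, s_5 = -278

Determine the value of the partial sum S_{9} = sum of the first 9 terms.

-4902

1st diffs: -11, -37, -81, -143.
2nd diffs: -26, -44, -62.
3rd diffs: -18, -18 (constant).
Newton forward-difference form: s_i = -6 + (-11)·C(i-1,1) + (-26)·C(i-1,2) + (-18)·C(i-1,3).
Continuing: -501, -822, -1259, -1830.
Summing i = 1..9 (9 terms) gives -4902.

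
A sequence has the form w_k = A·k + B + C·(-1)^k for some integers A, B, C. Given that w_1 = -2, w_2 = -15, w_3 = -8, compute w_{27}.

-80

The three given values yield: A + B - C = -2; 2A + B + C = -15; 3A + B - C = -8.
Subtracting the first from the second: A + 2C = -13.
Subtracting the second from the third: A - 2C = 7.
Solving: C = -5, A = -3, then B = -4.
Hence w_{27} = -3·27 + (-4) + (-5)·(-1) = -80.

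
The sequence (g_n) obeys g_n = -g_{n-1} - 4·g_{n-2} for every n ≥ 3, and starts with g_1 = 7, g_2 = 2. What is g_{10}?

Step forward from the initial values:
g_3 = -30, g_4 = 22, g_5 = 98, g_6 = -186, g_7 = -206, g_8 = 950, g_9 = -126, g_{10} = -3674.

-3674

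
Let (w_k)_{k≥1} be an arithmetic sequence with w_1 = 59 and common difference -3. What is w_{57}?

w_k = 59 + (k - 1)·(-3).
w_{57} = 59 + 56·(-3) = -109.

-109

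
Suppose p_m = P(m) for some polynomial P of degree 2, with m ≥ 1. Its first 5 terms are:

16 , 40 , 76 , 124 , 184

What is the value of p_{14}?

1264

1st diffs: 24, 36, 48, 60.
2nd diffs: 12, 12, 12 (constant).
Newton forward-difference form: p_m = 16 + 24·C(m-1,1) + 12·C(m-1,2).
At m = 14: m-1 = 13, so p_{14} = 16 + 312 + 936 = 1264.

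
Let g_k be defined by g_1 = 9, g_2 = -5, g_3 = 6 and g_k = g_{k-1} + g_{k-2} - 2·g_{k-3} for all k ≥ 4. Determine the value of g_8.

Iterate the recurrence:
g_4 = -17, g_5 = -1, g_6 = -30, g_7 = 3, g_8 = -25.

-25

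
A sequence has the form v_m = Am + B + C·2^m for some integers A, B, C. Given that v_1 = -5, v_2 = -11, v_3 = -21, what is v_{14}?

-32795

At m = 1, 2, 3: A + B + 2C = -5; 2A + B + 4C = -11; 3A + B + 8C = -21.
Subtracting the first from the second: A + 2C = -6.
Subtracting the second from the third: A + 4C = -10.
Solving: C = -2, A = -2, then B = 1.
Therefore v_{14} = -28 + 1 + (-2)·16384 = -32795.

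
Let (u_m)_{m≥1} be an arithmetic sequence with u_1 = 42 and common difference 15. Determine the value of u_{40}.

627

u_m = 42 + (m - 1)·15.
u_{40} = 42 + 39·15 = 627.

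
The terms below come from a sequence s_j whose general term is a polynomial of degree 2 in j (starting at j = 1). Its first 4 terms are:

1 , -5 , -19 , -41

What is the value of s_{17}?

1st diffs: -6, -14, -22.
2nd diffs: -8, -8 (constant).
Newton forward-difference form: s_j = 1 + (-6)·C(j-1,1) + (-8)·C(j-1,2).
At j = 17: j-1 = 16, so s_{17} = 1 - 96 - 960 = -1055.

-1055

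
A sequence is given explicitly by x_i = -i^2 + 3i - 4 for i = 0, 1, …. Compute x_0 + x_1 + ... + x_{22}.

-3128

Over i = 0..22: Σi = 253, Σi² = 3795.
Total = (-1)·3795 + (3)·253 + (-4)·23 = -3128.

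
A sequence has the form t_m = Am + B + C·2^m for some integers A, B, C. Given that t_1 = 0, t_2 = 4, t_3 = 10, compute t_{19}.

At m = 1, 2, 3: A + B + 2C = 0; 2A + B + 4C = 4; 3A + B + 8C = 10.
Subtracting the first from the second: A + 2C = 4.
Subtracting the second from the third: A + 4C = 6.
Solving: C = 1, A = 2, then B = -4.
So t_m = 2·m + (-4) + 1·2^m; at m=19 this is 524322.

524322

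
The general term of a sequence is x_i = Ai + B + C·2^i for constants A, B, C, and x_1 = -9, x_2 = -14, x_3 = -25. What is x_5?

-95

Write the equations: A + B + 2C = -9; 2A + B + 4C = -14; 3A + B + 8C = -25.
Subtracting the first from the second: A + 2C = -5.
Subtracting the second from the third: A + 4C = -11.
Solving: C = -3, A = 1, then B = -4.
So x_i = 1·i + (-4) + (-3)·2^i; at i=5 this is -95.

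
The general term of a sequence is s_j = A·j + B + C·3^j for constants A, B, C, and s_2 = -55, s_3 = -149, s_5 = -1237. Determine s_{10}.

The three given values yield: 2A + B + 9C = -55; 3A + B + 27C = -149; 5A + B + 243C = -1237.
Subtracting the first from the second: A + 18C = -94.
Subtracting the second from the third: 2A + 216C = -1088.
Solving: C = -5, A = -4, then B = -2.
Therefore s_{10} = -40 + (-2) + (-5)·59049 = -295287.

-295287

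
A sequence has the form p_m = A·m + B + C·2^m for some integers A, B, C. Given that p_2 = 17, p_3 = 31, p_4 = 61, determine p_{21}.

Plug in m = 2, 3, 4: 2A + B + 4C = 17; 3A + B + 8C = 31; 4A + B + 16C = 61.
Subtracting the first from the second: A + 4C = 14.
Subtracting the second from the third: A + 8C = 30.
Solving: C = 4, A = -2, then B = 5.
Hence p_{21} = -2·21 + 5 + 4·2097152 = 8388571.

8388571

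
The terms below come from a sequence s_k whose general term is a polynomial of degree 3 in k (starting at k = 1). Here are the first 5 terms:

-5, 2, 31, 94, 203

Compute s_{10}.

1858

1st diffs: 7, 29, 63, 109.
2nd diffs: 22, 34, 46.
3rd diffs: 12, 12 (constant).
So s_k = 2k^3 - k^2 - 4k - 2.
Evaluating at k = 10 gives s_{10} = 1858.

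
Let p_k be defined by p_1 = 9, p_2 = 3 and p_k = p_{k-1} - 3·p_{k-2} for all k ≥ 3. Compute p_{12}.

-78

Compute successive terms:
p_3 = -24  p_4 = -33  p_5 = 39  p_6 = 138  p_7 = 21  p_8 = -393  p_9 = -456  p_{10} = 723  p_{11} = 2091  p_{12} = -78.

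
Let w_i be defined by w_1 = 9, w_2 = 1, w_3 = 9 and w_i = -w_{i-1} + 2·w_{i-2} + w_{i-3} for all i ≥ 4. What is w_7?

Applying the relation repeatedly:
w_4 = 2  w_5 = 17  w_6 = -4  w_7 = 40.

40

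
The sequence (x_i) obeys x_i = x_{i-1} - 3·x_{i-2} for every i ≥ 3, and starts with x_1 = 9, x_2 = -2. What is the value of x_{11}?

Iterate the recurrence:
x_3 = -29, x_4 = -23, x_5 = 64, x_6 = 133, x_7 = -59, x_8 = -458, x_9 = -281, x_{10} = 1093, x_{11} = 1936.

1936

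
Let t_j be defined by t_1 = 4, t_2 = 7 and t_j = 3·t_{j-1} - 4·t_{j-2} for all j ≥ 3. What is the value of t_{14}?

-32573

Iterate the recurrence:
t_3 = 5; t_4 = -13; t_5 = -59; …; t_{11} = 3029; t_{12} = 755; t_{13} = -9851; t_{14} = -32573.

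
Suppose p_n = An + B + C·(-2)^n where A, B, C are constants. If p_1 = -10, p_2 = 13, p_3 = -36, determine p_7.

Write the equations: A + B - 2C = -10; 2A + B + 4C = 13; 3A + B - 8C = -36.
Subtracting the first from the second: A + 6C = 23.
Subtracting the second from the third: A - 12C = -49.
Solving: C = 4, A = -1, then B = -1.
So p_n = -1·n + (-1) + 4·(-2)^n; at n=7 this is -520.

-520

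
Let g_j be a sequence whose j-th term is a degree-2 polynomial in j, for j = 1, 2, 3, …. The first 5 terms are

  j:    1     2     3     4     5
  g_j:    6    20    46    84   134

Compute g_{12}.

1st diffs: 14, 26, 38, 50.
2nd diffs: 12, 12, 12 (constant).
So g_j = 6j^2 - 4j + 4.
Evaluating at j = 12 gives g_{12} = 820.

820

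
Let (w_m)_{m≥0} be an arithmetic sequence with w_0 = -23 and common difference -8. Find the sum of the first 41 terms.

-7503

w_m = -23 + (m - 0)·(-8).
w_{40} = -343; S = 41·(-23 + (-343))/2 = -7503.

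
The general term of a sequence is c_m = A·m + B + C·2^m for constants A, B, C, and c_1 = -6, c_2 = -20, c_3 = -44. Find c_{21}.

-10485836

At m = 1, 2, 3: A + B + 2C = -6; 2A + B + 4C = -20; 3A + B + 8C = -44.
Subtracting the first from the second: A + 2C = -14.
Subtracting the second from the third: A + 4C = -24.
Solving: C = -5, A = -4, then B = 8.
Therefore c_{21} = -84 + 8 + (-5)·2097152 = -10485836.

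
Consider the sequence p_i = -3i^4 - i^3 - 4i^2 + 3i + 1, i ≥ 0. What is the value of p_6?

-4229

p_6 = -3·6^4 - 1·6^3 - 4·6^2 + 3·6 + 1 = -4229.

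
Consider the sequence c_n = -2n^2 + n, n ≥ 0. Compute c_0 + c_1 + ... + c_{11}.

-946

Over n = 0..11: Σn = 66, Σn² = 506.
Total = (-2)·506 + (1)·66 = -946.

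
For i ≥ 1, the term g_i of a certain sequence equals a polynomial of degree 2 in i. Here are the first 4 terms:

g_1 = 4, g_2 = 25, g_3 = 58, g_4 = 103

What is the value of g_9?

1st diffs: 21, 33, 45.
2nd diffs: 12, 12 (constant).
Newton forward-difference form: g_i = 4 + 21·C(i-1,1) + 12·C(i-1,2).
At i = 9: i-1 = 8, so g_9 = 4 + 168 + 336 = 508.

508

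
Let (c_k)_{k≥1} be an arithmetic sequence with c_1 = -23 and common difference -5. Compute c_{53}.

c_k = -23 + (k - 1)·(-5).
c_{53} = -23 + 52·(-5) = -283.

-283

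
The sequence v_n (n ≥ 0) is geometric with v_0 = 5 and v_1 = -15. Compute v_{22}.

156905298045

Common ratio r = -3.
v_n = 5·(-3)^(n-0).
v_{22} = 5·(-3)^22 = 156905298045.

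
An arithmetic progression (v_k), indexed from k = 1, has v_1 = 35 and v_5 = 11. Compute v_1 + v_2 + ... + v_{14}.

Common difference d = (11 - 35) / (5 - 1) = -6.
v_k = 35 + (k - 1)·(-6).
v_{14} = -43; S = 14·(35 + (-43))/2 = -56.

-56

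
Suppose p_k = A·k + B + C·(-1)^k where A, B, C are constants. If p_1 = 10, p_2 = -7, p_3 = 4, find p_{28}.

-85

The three given values yield: A + B - C = 10; 2A + B + C = -7; 3A + B - C = 4.
Subtracting the first from the second: A + 2C = -17.
Subtracting the second from the third: A - 2C = 11.
Solving: C = -7, A = -3, then B = 6.
Hence p_{28} = -3·28 + 6 + (-7)·1 = -85.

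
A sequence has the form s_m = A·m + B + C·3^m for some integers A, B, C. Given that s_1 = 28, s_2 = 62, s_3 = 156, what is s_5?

1244

At m = 1, 2, 3: A + B + 3C = 28; 2A + B + 9C = 62; 3A + B + 27C = 156.
Subtracting the first from the second: A + 6C = 34.
Subtracting the second from the third: A + 18C = 94.
Solving: C = 5, A = 4, then B = 9.
Hence s_5 = 4·5 + 9 + 5·243 = 1244.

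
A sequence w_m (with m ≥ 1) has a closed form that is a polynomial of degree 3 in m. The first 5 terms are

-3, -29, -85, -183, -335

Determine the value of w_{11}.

1st diffs: -26, -56, -98, -152.
2nd diffs: -30, -42, -54.
3rd diffs: -12, -12 (constant).
Newton forward-difference form: w_m = -3 + (-26)·C(m-1,1) + (-30)·C(m-1,2) + (-12)·C(m-1,3).
At m = 11: m-1 = 10, so w_{11} = -3 - 260 - 1350 - 1440 = -3053.

-3053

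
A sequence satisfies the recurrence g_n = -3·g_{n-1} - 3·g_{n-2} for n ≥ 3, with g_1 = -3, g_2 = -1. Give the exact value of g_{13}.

Compute successive terms:
g_3 = 12;  g_4 = -33;  g_5 = 63;  …;  g_{10} = 891;  g_{11} = -1701;  g_{12} = 2430;  g_{13} = -2187.

-2187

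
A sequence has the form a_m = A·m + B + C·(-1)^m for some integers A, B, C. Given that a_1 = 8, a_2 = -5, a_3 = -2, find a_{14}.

The three given values yield: A + B - C = 8; 2A + B + C = -5; 3A + B - C = -2.
Subtracting the first from the second: A + 2C = -13.
Subtracting the second from the third: A - 2C = 3.
Solving: C = -4, A = -5, then B = 9.
Hence a_{14} = -5·14 + 9 + (-4)·1 = -65.

-65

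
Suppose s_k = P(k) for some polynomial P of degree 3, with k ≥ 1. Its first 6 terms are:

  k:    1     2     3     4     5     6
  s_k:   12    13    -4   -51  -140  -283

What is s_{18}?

1st diffs: 1, -17, -47, -89, -143.
2nd diffs: -18, -30, -42, -54.
3rd diffs: -12, -12, -12 (constant).
Newton forward-difference form: s_k = 12 + 1·C(k-1,1) + (-18)·C(k-1,2) + (-12)·C(k-1,3).
At k = 18: k-1 = 17, so s_{18} = 12 + 17 - 2448 - 8160 = -10579.

-10579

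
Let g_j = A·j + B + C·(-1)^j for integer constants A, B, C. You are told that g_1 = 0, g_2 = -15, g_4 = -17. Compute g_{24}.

At j = 1, 2, 4: A + B - C = 0; 2A + B + C = -15; 4A + B + C = -17.
Subtracting the first from the second: A + 2C = -15.
Subtracting the second from the third: 2A = -2.
Solving: C = -7, A = -1, then B = -6.
Hence g_{24} = -1·24 + (-6) + (-7)·1 = -37.

-37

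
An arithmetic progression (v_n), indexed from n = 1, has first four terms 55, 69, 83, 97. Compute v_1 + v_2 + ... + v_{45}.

16335

Common difference d = 14.
v_n = 55 + (n - 1)·14.
v_{45} = 671; S = 45·(55 + 671)/2 = 16335.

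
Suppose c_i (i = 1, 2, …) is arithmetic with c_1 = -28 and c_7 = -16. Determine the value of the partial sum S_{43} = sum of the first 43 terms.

602

Common difference d = (-16 - (-28)) / (7 - 1) = 2.
c_i = -28 + (i - 1)·2.
c_{43} = 56; S = 43·(-28 + 56)/2 = 602.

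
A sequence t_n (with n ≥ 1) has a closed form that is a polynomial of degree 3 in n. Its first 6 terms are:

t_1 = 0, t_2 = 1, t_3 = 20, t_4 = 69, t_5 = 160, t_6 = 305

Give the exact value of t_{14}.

4849

1st diffs: 1, 19, 49, 91, 145.
2nd diffs: 18, 30, 42, 54.
3rd diffs: 12, 12, 12 (constant).
Newton forward-difference form: t_n = 1·C(n-1,1) + 18·C(n-1,2) + 12·C(n-1,3).
At n = 14: n-1 = 13, so t_{14} = 13 + 1404 + 3432 = 4849.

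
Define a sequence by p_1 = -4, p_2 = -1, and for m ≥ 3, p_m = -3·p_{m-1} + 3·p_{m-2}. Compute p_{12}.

Iterate the recurrence:
p_3 = -9;  p_4 = 24;  p_5 = -99;  p_6 = 369;  p_7 = -1404;  p_8 = 5319;  p_9 = -20169;  p_{10} = 76464;  p_{11} = -289899;  p_{12} = 1099089.

1099089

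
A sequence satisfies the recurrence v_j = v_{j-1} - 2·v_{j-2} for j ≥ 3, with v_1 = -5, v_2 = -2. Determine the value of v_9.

76

Step forward from the initial values:
v_3 = 8  v_4 = 12  v_5 = -4  v_6 = -28  v_7 = -20  v_8 = 36  v_9 = 76.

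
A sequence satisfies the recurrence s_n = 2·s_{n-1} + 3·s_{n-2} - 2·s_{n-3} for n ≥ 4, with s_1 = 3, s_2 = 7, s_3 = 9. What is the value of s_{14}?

916335

Step forward from the initial values:
s_4 = 33;  s_5 = 79;  s_6 = 239;  …;  s_{11} = 41113;  s_{12} = 115777;  s_{13} = 325615;  s_{14} = 916335.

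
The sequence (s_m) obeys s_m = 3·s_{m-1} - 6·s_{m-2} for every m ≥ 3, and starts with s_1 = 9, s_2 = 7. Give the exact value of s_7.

1863

Step forward from the initial values:
s_3 = -33;  s_4 = -141;  s_5 = -225;  s_6 = 171;  s_7 = 1863.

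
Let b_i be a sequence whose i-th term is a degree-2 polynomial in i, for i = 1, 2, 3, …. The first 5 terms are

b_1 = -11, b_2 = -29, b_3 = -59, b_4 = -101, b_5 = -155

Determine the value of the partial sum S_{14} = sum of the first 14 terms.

1st diffs: -18, -30, -42, -54.
2nd diffs: -12, -12, -12 (constant).
So b_i = -6i^2 - 5.
Continuing: …, -221, -299, -389, -491, …, b_{14} = -1181.
Summing i = 1..14 (14 terms) gives -6160.

-6160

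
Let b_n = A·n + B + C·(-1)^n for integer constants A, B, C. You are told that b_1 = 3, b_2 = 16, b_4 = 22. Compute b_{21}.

Plug in n = 1, 2, 4: A + B - C = 3; 2A + B + C = 16; 4A + B + C = 22.
Subtracting the first from the second: A + 2C = 13.
Subtracting the second from the third: 2A = 6.
Solving: C = 5, A = 3, then B = 5.
Therefore b_{21} = 63 + 5 + 5·(-1) = 63.

63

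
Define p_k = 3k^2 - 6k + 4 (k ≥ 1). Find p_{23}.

1453

p_{23} = 3·23^2 - 6·23 + 4 = 1453.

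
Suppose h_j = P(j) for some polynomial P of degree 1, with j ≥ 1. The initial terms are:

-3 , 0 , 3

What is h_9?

21

1st diffs: 3, 3 (constant).
So h_j = 3j - 6.
Evaluating at j = 9 gives h_9 = 21.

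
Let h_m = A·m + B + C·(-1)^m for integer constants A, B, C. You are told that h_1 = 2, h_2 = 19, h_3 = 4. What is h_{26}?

43

At m = 1, 2, 3: A + B - C = 2; 2A + B + C = 19; 3A + B - C = 4.
Subtracting the first from the second: A + 2C = 17.
Subtracting the second from the third: A - 2C = -15.
Solving: C = 8, A = 1, then B = 9.
Therefore h_{26} = 26 + 9 + 8·1 = 43.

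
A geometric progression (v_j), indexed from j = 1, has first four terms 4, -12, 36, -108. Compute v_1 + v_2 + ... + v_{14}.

-4782968

Common ratio r = -3.
v_j = 4·(-3)^(j-1).
S = 4·((-3)^14 - 1)/(-3 - 1) = 4·(4782969 - 1)/(-4) = -4782968.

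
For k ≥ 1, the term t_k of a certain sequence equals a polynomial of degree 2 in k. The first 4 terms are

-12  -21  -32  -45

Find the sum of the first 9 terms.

-600

1st diffs: -9, -11, -13.
2nd diffs: -2, -2 (constant).
Newton forward-difference form: t_k = -12 + (-9)·C(k-1,1) + (-2)·C(k-1,2).
Continuing: …, -60, -77, -96, -117, …, t_9 = -140.
Summing k = 1..9 (9 terms) gives -600.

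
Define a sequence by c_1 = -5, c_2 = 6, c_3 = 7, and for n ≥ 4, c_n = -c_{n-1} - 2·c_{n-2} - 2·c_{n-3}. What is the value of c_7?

Applying the relation repeatedly:
c_4 = -9  c_5 = -17  c_6 = 21  c_7 = 31.

31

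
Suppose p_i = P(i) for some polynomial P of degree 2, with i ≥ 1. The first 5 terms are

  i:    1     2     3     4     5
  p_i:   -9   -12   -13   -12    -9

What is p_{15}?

1st diffs: -3, -1, 1, 3.
2nd diffs: 2, 2, 2 (constant).
So p_i = i^2 - 6i - 4.
Evaluating at i = 15 gives p_{15} = 131.

131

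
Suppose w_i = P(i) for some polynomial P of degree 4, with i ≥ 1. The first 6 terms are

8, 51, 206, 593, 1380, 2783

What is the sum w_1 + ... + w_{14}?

261009

1st diffs: 43, 155, 387, 787, 1403.
2nd diffs: 112, 232, 400, 616.
3rd diffs: 120, 168, 216.
4th diffs: 48, 48 (constant).
Newton forward-difference form: w_i = 8 + 43·C(i-1,1) + 112·C(i-1,2) + 120·C(i-1,3) + 48·C(i-1,4).
Continuing: …, 5066, 8541, 13568, 20555, …, w_{14} = 77943.
Summing i = 1..14 (14 terms) gives 261009.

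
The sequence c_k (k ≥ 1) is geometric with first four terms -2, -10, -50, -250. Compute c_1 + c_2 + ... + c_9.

Common ratio r = 5.
c_k = (-2)·5^(k-1).
S = (-2)·(5^9 - 1)/(5 - 1) = (-2)·(1953125 - 1)/(4) = -976562.

-976562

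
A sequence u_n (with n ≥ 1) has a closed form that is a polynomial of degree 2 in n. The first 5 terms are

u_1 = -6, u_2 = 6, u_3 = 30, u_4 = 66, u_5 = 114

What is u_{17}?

1st diffs: 12, 24, 36, 48.
2nd diffs: 12, 12, 12 (constant).
Newton forward-difference form: u_n = -6 + 12·C(n-1,1) + 12·C(n-1,2).
At n = 17: n-1 = 16, so u_{17} = -6 + 192 + 1440 = 1626.

1626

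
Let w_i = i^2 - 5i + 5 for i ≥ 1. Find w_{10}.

w_{10} = 1·10^2 - 5·10 + 5 = 55.

55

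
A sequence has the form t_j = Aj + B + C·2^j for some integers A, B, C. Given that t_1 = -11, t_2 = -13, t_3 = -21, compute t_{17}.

The three given values yield: A + B + 2C = -11; 2A + B + 4C = -13; 3A + B + 8C = -21.
Subtracting the first from the second: A + 2C = -2.
Subtracting the second from the third: A + 4C = -8.
Solving: C = -3, A = 4, then B = -9.
So t_j = 4·j + (-9) + (-3)·2^j; at j=17 this is -393157.

-393157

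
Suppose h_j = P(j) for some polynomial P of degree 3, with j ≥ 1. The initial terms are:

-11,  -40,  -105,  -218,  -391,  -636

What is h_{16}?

1st diffs: -29, -65, -113, -173, -245.
2nd diffs: -36, -48, -60, -72.
3rd diffs: -12, -12, -12 (constant).
So h_j = -2j^3 - 6j^2 + 3j - 6.
Evaluating at j = 16 gives h_{16} = -9686.

-9686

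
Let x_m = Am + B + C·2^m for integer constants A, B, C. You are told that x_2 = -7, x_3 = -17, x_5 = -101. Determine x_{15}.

-130985

At m = 2, 3, 5: 2A + B + 4C = -7; 3A + B + 8C = -17; 5A + B + 32C = -101.
Subtracting the first from the second: A + 4C = -10.
Subtracting the second from the third: 2A + 24C = -84.
Solving: C = -4, A = 6, then B = -3.
So x_m = 6·m + (-3) + (-4)·2^m; at m=15 this is -130985.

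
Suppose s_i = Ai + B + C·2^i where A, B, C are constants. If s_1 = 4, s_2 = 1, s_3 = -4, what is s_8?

At i = 1, 2, 3: A + B + 2C = 4; 2A + B + 4C = 1; 3A + B + 8C = -4.
Subtracting the first from the second: A + 2C = -3.
Subtracting the second from the third: A + 4C = -5.
Solving: C = -1, A = -1, then B = 7.
Hence s_8 = -1·8 + 7 + (-1)·256 = -257.

-257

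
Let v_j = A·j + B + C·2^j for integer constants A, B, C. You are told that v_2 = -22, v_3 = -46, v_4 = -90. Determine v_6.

-338

Write the equations: 2A + B + 4C = -22; 3A + B + 8C = -46; 4A + B + 16C = -90.
Subtracting the first from the second: A + 4C = -24.
Subtracting the second from the third: A + 8C = -44.
Solving: C = -5, A = -4, then B = 6.
So v_j = -4·j + 6 + (-5)·2^j; at j=6 this is -338.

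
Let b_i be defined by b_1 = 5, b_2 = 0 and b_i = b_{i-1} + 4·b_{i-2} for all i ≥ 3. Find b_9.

b_3 = 20;  b_4 = 20;  b_5 = 100;  b_6 = 180;  b_7 = 580;  b_8 = 1300;  b_9 = 3620.

3620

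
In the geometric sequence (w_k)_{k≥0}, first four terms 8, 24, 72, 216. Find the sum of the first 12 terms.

Common ratio r = 3.
w_k = 8·3^(k-0).
S = 8·(3^12 - 1)/(3 - 1) = 8·(531441 - 1)/(2) = 2125760.

2125760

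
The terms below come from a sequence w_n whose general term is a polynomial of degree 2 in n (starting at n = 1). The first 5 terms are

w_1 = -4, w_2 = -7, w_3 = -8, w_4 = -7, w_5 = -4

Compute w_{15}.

136

1st diffs: -3, -1, 1, 3.
2nd diffs: 2, 2, 2 (constant).
Newton forward-difference form: w_n = -4 + (-3)·C(n-1,1) + 2·C(n-1,2).
At n = 15: n-1 = 14, so w_{15} = -4 - 42 + 182 = 136.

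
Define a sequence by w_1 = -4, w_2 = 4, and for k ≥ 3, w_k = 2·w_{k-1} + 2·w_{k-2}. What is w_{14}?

146176

Compute successive terms:
w_3 = 0  w_4 = 8  w_5 = 16  …  w_{11} = 7168  w_{12} = 19584  w_{13} = 53504  w_{14} = 146176.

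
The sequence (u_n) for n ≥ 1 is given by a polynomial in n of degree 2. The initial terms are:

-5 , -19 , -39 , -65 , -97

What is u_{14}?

-655

1st diffs: -14, -20, -26, -32.
2nd diffs: -6, -6, -6 (constant).
Newton forward-difference form: u_n = -5 + (-14)·C(n-1,1) + (-6)·C(n-1,2).
At n = 14: n-1 = 13, so u_{14} = -5 - 182 - 468 = -655.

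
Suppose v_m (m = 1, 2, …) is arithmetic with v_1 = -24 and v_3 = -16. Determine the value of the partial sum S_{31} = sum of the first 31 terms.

1116

Common difference d = (-16 - (-24)) / (3 - 1) = 4.
v_m = -24 + (m - 1)·4.
v_{31} = 96; S = 31·(-24 + 96)/2 = 1116.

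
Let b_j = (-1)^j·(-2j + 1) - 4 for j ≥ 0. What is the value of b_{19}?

33

(-1)^19 = -1; -2j + 1 at j=19 is -37; so b_{19} = 33.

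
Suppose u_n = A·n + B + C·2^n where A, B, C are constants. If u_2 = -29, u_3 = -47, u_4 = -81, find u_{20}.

-4194353

Plug in n = 2, 3, 4: 2A + B + 4C = -29; 3A + B + 8C = -47; 4A + B + 16C = -81.
Subtracting the first from the second: A + 4C = -18.
Subtracting the second from the third: A + 8C = -34.
Solving: C = -4, A = -2, then B = -9.
Hence u_{20} = -2·20 + (-9) + (-4)·1048576 = -4194353.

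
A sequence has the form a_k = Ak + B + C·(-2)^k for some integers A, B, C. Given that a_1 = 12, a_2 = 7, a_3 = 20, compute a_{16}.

Write the equations: A + B - 2C = 12; 2A + B + 4C = 7; 3A + B - 8C = 20.
Subtracting the first from the second: A + 6C = -5.
Subtracting the second from the third: A - 12C = 13.
Solving: C = -1, A = 1, then B = 9.
So a_k = 1·k + 9 + (-1)·(-2)^k; at k=16 this is -65511.

-65511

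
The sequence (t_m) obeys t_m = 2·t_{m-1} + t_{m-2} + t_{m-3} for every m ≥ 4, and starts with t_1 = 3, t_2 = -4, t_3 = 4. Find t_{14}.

Applying the relation repeatedly:
t_4 = 7, t_5 = 14, t_6 = 39, …, t_{11} = 4151, t_{12} = 10572, t_{13} = 26925, t_{14} = 68573.

68573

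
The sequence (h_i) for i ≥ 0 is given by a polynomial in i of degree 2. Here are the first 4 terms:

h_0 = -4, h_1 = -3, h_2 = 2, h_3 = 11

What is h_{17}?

557

1st diffs: 1, 5, 9.
2nd diffs: 4, 4 (constant).
So h_i = 2i^2 - i - 4.
Evaluating at i = 17 gives h_{17} = 557.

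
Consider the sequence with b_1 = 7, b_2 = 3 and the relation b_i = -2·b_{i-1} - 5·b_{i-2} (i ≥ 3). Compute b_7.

Step forward from the initial values:
b_3 = -41;  b_4 = 67;  b_5 = 71;  b_6 = -477;  b_7 = 599.

599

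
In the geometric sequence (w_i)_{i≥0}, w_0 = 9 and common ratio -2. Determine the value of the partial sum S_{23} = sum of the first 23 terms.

w_i = 9·(-2)^(i-0).
S = 9·((-2)^23 - 1)/(-2 - 1) = 9·(-8388608 - 1)/(-3) = 25165827.

25165827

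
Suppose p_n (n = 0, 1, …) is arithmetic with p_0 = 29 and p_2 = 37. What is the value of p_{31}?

153

Common difference d = (37 - 29) / (2 - 0) = 4.
p_n = 29 + (n - 0)·4.
p_{31} = 29 + 31·4 = 153.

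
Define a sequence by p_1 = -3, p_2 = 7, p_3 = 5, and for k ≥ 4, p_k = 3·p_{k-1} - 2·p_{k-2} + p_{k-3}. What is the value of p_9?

Step forward from the initial values:
p_4 = -2  p_5 = -9  p_6 = -18  p_7 = -38  p_8 = -87  p_9 = -203.

-203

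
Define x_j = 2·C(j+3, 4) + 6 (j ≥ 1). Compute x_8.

666

C(11, 4) = 330, so x_8 = 666.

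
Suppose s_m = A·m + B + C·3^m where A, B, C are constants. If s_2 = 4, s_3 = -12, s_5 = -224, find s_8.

The three given values yield: 2A + B + 9C = 4; 3A + B + 27C = -12; 5A + B + 243C = -224.
Subtracting the first from the second: A + 18C = -16.
Subtracting the second from the third: 2A + 216C = -212.
Solving: C = -1, A = 2, then B = 9.
Therefore s_8 = 16 + 9 + (-1)·6561 = -6536.

-6536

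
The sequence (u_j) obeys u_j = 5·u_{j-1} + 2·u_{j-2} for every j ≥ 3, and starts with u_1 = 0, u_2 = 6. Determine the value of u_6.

4674

Step forward from the initial values:
u_3 = 30  u_4 = 162  u_5 = 870  u_6 = 4674.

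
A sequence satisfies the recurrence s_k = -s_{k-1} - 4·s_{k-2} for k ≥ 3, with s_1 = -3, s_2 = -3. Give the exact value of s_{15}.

Compute successive terms:
s_3 = 15;  s_4 = -3;  s_5 = -57;  …;  s_{12} = -6627;  s_{13} = 11175;  s_{14} = 15333;  s_{15} = -60033.

-60033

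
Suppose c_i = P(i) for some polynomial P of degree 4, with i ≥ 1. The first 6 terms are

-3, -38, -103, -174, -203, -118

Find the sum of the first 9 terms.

2241

1st diffs: -35, -65, -71, -29, 85.
2nd diffs: -30, -6, 42, 114.
3rd diffs: 24, 48, 72.
4th diffs: 24, 24 (constant).
Newton forward-difference form: c_i = -3 + (-35)·C(i-1,1) + (-30)·C(i-1,2) + 24·C(i-1,3) + 24·C(i-1,4).
Continuing: 177, 802, 1901.
Summing i = 1..9 (9 terms) gives 2241.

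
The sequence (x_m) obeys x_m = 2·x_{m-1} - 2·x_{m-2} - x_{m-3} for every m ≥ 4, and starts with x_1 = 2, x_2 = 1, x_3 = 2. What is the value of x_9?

Compute successive terms:
x_4 = 0  x_5 = -5  x_6 = -12  x_7 = -14  x_8 = 1  x_9 = 42.

42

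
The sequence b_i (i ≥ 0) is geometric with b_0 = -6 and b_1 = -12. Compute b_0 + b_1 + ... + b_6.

Common ratio r = 2.
b_i = (-6)·2^(i-0).
S = (-6)·(2^7 - 1)/(2 - 1) = (-6)·(128 - 1)/(1) = -762.

-762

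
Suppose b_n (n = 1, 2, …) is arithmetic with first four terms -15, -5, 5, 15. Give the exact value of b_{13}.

105

Common difference d = 10.
b_n = -15 + (n - 1)·10.
b_{13} = -15 + 12·10 = 105.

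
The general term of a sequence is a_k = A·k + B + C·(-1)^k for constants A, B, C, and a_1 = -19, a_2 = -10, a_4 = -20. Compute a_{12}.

-60

The three given values yield: A + B - C = -19; 2A + B + C = -10; 4A + B + C = -20.
Subtracting the first from the second: A + 2C = 9.
Subtracting the second from the third: 2A = -10.
Solving: C = 7, A = -5, then B = -7.
Hence a_{12} = -5·12 + (-7) + 7·1 = -60.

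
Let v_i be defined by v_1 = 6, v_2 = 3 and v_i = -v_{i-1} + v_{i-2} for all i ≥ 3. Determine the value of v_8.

Compute successive terms:
v_3 = 3; v_4 = 0; v_5 = 3; v_6 = -3; v_7 = 6; v_8 = -9.

-9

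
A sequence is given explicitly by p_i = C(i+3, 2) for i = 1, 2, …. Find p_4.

C(7, 2) = 21, so p_4 = 21.

21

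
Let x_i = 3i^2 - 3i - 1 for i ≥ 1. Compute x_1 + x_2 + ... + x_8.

Over i = 1..8: Σi = 36, Σi² = 204.
Total = (3)·204 + (-3)·36 + (-1)·8 = 496.

496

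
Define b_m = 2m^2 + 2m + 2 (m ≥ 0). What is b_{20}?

842

b_{20} = 2·20^2 + 2·20 + 2 = 842.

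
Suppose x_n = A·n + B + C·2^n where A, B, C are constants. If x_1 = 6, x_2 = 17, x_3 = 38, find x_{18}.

The three given values yield: A + B + 2C = 6; 2A + B + 4C = 17; 3A + B + 8C = 38.
Subtracting the first from the second: A + 2C = 11.
Subtracting the second from the third: A + 4C = 21.
Solving: C = 5, A = 1, then B = -5.
Hence x_{18} = 1·18 + (-5) + 5·262144 = 1310733.

1310733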